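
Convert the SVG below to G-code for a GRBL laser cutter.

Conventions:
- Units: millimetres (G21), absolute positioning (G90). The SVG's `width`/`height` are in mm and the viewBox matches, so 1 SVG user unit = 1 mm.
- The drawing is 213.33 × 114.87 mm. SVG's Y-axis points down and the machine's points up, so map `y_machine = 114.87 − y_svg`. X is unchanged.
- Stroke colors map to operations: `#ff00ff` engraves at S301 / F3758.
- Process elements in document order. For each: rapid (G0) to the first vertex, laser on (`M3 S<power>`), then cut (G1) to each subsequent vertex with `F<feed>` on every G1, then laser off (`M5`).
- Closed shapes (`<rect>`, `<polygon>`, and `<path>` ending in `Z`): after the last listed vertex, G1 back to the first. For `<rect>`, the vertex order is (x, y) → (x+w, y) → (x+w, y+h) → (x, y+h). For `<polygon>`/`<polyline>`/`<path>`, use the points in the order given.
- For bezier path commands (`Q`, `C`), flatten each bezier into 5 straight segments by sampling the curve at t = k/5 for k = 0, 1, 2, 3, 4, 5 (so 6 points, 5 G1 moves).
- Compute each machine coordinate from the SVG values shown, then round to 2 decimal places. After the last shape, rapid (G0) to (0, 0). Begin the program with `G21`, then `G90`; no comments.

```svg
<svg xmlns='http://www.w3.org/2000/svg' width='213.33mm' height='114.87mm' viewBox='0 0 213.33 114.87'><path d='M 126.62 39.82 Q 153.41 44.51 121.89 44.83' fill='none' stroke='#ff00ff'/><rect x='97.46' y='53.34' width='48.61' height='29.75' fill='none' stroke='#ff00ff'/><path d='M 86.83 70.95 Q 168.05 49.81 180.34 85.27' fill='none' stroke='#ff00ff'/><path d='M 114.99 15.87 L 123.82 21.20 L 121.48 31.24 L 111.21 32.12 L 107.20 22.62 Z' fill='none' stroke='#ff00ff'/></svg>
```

G21
G90
G0 X126.62 Y75.05
M3 S301
G1 X135.00 Y73.35 F3758
G1 X138.72 Y72.00 F3758
G1 X137.78 Y71.00 F3758
G1 X132.17 Y70.34 F3758
G1 X121.89 Y70.04 F3758
M5
G0 X97.46 Y61.53
M3 S301
G1 X146.07 Y61.53 F3758
G1 X146.07 Y31.78 F3758
G1 X97.46 Y31.78 F3758
G1 X97.46 Y61.53 F3758
M5
G0 X86.83 Y43.92
M3 S301
G1 X116.56 Y50.11 F3758
G1 X140.78 Y51.78 F3758
G1 X159.48 Y48.91 F3758
G1 X172.67 Y41.52 F3758
G1 X180.34 Y29.60 F3758
M5
G0 X114.99 Y99.00
M3 S301
G1 X123.82 Y93.67 F3758
G1 X121.48 Y83.63 F3758
G1 X111.21 Y82.75 F3758
G1 X107.20 Y92.25 F3758
G1 X114.99 Y99.00 F3758
M5
G0 X0.00 Y0.00

viewBox `0 0 213.33 114.87` with mm width/height → 1 unit = 1 mm. Flip: y_m = 114.87 − y_svg.

**Shape 1** — `<path>` quadratic bezier, stroke `#ff00ff` → engrave (S301, F3758). Control points (SVG): P0=(126.62,39.82), P1=(153.41,44.51), P2=(121.89,44.83); sampled at t=k/5. Machine vertices: (126.62,75.05) → (135.00,73.35) → (138.72,72.00) → (137.78,71.00) → (132.17,70.34) → (121.89,70.04). Open path.

**Shape 2** — `<rect>` rectangle, stroke `#ff00ff` → engrave (S301, F3758). Machine vertices: (97.46,61.53) → (146.07,61.53) → (146.07,31.78) → (97.46,31.78) → (97.46,61.53). Closed: final G1 returns to the first vertex.

**Shape 3** — `<path>` quadratic bezier, stroke `#ff00ff` → engrave (S301, F3758). Control points (SVG): P0=(86.83,70.95), P1=(168.05,49.81), P2=(180.34,85.27); sampled at t=k/5. Machine vertices: (86.83,43.92) → (116.56,50.11) → (140.78,51.78) → (159.48,48.91) → (172.67,41.52) → (180.34,29.60). Open path.

**Shape 4** — `<path>` regular polygon, stroke `#ff00ff` → engrave (S301, F3758). Machine vertices: (114.99,99.00) → (123.82,93.67) → (121.48,83.63) → (111.21,82.75) → (107.20,92.25) → (114.99,99.00). Closed: final G1 returns to the first vertex.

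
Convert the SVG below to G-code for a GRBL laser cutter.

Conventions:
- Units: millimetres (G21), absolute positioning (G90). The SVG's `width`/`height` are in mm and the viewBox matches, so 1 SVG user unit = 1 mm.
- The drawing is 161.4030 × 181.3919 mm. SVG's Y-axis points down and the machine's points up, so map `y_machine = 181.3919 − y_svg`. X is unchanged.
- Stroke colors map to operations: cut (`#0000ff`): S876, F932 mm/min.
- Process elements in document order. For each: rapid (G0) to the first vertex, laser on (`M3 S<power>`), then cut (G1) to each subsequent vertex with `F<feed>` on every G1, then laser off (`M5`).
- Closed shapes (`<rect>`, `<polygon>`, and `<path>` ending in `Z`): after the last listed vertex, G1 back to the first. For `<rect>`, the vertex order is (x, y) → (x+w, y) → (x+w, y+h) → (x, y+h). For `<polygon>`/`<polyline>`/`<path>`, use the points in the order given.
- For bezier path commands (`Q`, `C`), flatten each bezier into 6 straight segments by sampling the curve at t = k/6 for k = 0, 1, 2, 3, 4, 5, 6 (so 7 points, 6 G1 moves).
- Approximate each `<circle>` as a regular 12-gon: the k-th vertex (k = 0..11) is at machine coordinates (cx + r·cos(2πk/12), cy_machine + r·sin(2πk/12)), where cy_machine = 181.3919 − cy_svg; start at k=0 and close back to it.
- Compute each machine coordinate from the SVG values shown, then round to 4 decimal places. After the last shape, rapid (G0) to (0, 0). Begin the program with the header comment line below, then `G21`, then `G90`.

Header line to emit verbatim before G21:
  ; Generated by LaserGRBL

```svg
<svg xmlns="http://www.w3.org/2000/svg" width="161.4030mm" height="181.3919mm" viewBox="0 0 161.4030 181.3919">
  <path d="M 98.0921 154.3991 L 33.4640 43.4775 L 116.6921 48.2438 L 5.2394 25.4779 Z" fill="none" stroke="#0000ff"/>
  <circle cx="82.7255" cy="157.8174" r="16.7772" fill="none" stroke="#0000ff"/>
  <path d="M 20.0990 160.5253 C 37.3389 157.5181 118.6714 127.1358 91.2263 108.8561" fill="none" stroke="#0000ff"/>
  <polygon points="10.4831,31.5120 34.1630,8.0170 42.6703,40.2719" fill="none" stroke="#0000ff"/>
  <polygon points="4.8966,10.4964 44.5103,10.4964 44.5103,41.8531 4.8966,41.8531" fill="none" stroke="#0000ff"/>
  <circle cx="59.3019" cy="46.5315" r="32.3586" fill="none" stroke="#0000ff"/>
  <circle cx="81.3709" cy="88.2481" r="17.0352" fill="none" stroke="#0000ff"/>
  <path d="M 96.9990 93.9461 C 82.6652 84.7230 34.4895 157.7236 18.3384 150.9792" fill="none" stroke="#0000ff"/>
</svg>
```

; Generated by LaserGRBL
G21
G90
G0 X98.0921 Y26.9928
M3 S876
G1 X33.4640 Y137.9144 F932
G1 X116.6921 Y133.1481 F932
G1 X5.2394 Y155.9140 F932
G1 X98.0921 Y26.9928 F932
M5
G0 X99.5027 Y23.5745
M3 S876
G1 X97.2550 Y31.9631 F932
G1 X91.1141 Y38.1040 F932
G1 X82.7255 Y40.3517 F932
G1 X74.3369 Y38.1040 F932
G1 X68.1960 Y31.9631 F932
G1 X65.9483 Y23.5745 F932
G1 X68.1960 Y15.1859 F932
G1 X74.3369 Y9.0450 F932
G1 X82.7255 Y6.7973 F932
G1 X91.1141 Y9.0450 F932
G1 X97.2550 Y15.1859 F932
G1 X99.5027 Y23.5745 F932
M5
G0 X20.0990 Y20.8666
M3 S876
G1 X33.2597 Y24.4687 F932
G1 X52.3005 Y31.5367 F932
G1 X72.4195 Y40.9740 F932
G1 X88.8148 Y51.6840 F932
G1 X96.6844 Y62.5702 F932
G1 X91.2263 Y72.5358 F932
M5
G0 X10.4831 Y149.8799
M3 S876
G1 X34.1630 Y173.3749 F932
G1 X42.6703 Y141.1200 F932
G1 X10.4831 Y149.8799 F932
M5
G0 X4.8966 Y170.8955
M3 S876
G1 X44.5103 Y170.8955 F932
G1 X44.5103 Y139.5388 F932
G1 X4.8966 Y139.5388 F932
G1 X4.8966 Y170.8955 F932
M5
G0 X91.6605 Y134.8604
M3 S876
G1 X87.3253 Y151.0397 F932
G1 X75.4812 Y162.8838 F932
G1 X59.3019 Y167.2190 F932
G1 X43.1226 Y162.8838 F932
G1 X31.2785 Y151.0397 F932
G1 X26.9433 Y134.8604 F932
G1 X31.2785 Y118.6811 F932
G1 X43.1226 Y106.8370 F932
G1 X59.3019 Y102.5018 F932
G1 X75.4812 Y106.8370 F932
G1 X87.3253 Y118.6811 F932
G1 X91.6605 Y134.8604 F932
M5
G0 X98.4061 Y93.1438
M3 S876
G1 X96.1238 Y101.6614 F932
G1 X89.8885 Y107.8967 F932
G1 X81.3709 Y110.1790 F932
G1 X72.8533 Y107.8967 F932
G1 X66.6180 Y101.6614 F932
G1 X64.3357 Y93.1438 F932
G1 X66.6180 Y84.6262 F932
G1 X72.8533 Y78.3909 F932
G1 X81.3709 Y76.1086 F932
G1 X89.8885 Y78.3909 F932
G1 X96.1238 Y84.6262 F932
G1 X98.4061 Y93.1438 F932
M5
G0 X96.9990 Y87.4458
M3 S876
G1 X87.3169 Y85.9552 F932
G1 X73.8241 Y75.2598 F932
G1 X58.3502 Y59.8588 F932
G1 X42.7249 Y44.2511 F932
G1 X28.7777 Y32.9361 F932
G1 X18.3384 Y30.4127 F932
M5
G0 X0.0000 Y0.0000

1 u = 1 mm; y_m = 181.3919 − y.

[1] `<path>` closed polygon, #0000ff→cut S876 F932: (98.0921,26.9928) → (33.4640,137.9144) → (116.6921,133.1481) → (5.2394,155.9140) → (98.0921,26.9928) (closed)

[2] `<circle>` circle, #0000ff→cut S876 F932: (99.5027,23.5745) → (97.2550,31.9631) → (91.1141,38.1040) → (82.7255,40.3517) → (74.3369,38.1040) → (68.1960,31.9631) → (65.9483,23.5745) → (68.1960,15.1859) → (74.3369,9.0450) → (82.7255,6.7973) → (91.1141,9.0450) → (97.2550,15.1859) → (99.5027,23.5745) (closed)

[3] `<path>` cubic bezier, #0000ff→cut S876 F932: (20.0990,20.8666) → (33.2597,24.4687) → (52.3005,31.5367) → (72.4195,40.9740) → (88.8148,51.6840) → (96.6844,62.5702) → (91.2263,72.5358)

[4] `<polygon>` regular polygon, #0000ff→cut S876 F932: (10.4831,149.8799) → (34.1630,173.3749) → (42.6703,141.1200) → (10.4831,149.8799) (closed)

[5] `<polygon>` rectangle, #0000ff→cut S876 F932: (4.8966,170.8955) → (44.5103,170.8955) → (44.5103,139.5388) → (4.8966,139.5388) → (4.8966,170.8955) (closed)

[6] `<circle>` circle, #0000ff→cut S876 F932: (91.6605,134.8604) → (87.3253,151.0397) → (75.4812,162.8838) → (59.3019,167.2190) → (43.1226,162.8838) → (31.2785,151.0397) → (26.9433,134.8604) → (31.2785,118.6811) → (43.1226,106.8370) → (59.3019,102.5018) → (75.4812,106.8370) → (87.3253,118.6811) → (91.6605,134.8604) (closed)

[7] `<circle>` circle, #0000ff→cut S876 F932: (98.4061,93.1438) → (96.1238,101.6614) → (89.8885,107.8967) → (81.3709,110.1790) → (72.8533,107.8967) → (66.6180,101.6614) → (64.3357,93.1438) → (66.6180,84.6262) → (72.8533,78.3909) → (81.3709,76.1086) → (89.8885,78.3909) → (96.1238,84.6262) → (98.4061,93.1438) (closed)

[8] `<path>` cubic bezier, #0000ff→cut S876 F932: (96.9990,87.4458) → (87.3169,85.9552) → (73.8241,75.2598) → (58.3502,59.8588) → (42.7249,44.2511) → (28.7777,32.9361) → (18.3384,30.4127)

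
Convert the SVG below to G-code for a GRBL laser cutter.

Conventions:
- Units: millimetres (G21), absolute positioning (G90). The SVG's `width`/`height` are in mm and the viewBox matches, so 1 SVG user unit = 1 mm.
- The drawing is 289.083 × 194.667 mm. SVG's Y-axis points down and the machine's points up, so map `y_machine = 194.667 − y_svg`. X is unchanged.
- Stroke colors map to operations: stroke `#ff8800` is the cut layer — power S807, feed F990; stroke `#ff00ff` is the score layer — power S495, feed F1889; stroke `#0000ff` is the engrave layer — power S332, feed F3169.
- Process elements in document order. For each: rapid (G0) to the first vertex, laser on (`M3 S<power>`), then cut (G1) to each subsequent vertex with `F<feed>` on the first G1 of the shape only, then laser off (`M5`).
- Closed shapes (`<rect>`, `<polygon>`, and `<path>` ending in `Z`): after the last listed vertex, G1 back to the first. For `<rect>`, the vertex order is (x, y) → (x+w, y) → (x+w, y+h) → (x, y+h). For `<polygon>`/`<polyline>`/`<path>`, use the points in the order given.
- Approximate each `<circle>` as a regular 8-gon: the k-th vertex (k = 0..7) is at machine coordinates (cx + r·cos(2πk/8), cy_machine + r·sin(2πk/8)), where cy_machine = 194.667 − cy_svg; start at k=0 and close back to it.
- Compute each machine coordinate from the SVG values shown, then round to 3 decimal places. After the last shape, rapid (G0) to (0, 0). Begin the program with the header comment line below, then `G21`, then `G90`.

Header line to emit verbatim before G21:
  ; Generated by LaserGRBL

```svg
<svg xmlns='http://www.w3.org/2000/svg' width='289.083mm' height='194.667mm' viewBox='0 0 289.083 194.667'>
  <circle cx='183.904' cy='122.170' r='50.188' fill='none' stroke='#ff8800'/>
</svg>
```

; Generated by LaserGRBL
G21
G90
G0 X234.092 Y72.497
M3 S807
G1 X219.392 Y107.985 F990
G1 X183.904 Y122.685
G1 X148.416 Y107.985
G1 X133.716 Y72.497
G1 X148.416 Y37.009
G1 X183.904 Y22.309
G1 X219.392 Y37.009
G1 X234.092 Y72.497
M5
G0 X0.000 Y0.000

1 u = 1 mm; y_m = 194.667 − y.

[1] `<circle>` circle, #ff8800→cut S807 F990: (234.092,72.497) → (219.392,107.985) → (183.904,122.685) → (148.416,107.985) → (133.716,72.497) → (148.416,37.009) → (183.904,22.309) → (219.392,37.009) → (234.092,72.497) (closed)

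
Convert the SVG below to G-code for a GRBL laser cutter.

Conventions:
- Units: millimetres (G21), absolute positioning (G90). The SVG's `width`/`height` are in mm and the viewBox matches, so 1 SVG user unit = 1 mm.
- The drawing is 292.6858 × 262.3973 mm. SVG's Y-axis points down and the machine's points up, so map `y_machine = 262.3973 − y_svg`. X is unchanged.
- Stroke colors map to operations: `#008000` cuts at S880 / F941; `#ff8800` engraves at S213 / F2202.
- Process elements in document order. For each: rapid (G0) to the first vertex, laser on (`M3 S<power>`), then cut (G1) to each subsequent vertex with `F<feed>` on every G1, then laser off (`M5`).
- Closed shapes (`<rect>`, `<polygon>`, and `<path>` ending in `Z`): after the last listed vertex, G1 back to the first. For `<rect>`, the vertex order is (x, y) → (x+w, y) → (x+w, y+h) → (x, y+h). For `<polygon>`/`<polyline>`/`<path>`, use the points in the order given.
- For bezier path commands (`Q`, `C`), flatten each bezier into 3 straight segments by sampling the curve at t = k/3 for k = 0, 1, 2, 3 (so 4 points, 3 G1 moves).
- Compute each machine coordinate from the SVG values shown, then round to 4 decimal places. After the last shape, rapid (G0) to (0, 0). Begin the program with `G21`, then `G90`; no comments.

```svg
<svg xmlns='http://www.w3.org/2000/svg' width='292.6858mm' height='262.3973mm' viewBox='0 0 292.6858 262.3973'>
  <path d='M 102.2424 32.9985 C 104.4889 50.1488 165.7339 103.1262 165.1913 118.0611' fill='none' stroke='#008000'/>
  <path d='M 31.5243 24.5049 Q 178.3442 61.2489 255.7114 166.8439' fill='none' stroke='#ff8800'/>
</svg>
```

Since the viewBox matches the mm dimensions, user units are millimetres directly. The only transform is the Y-flip y_m = 262.3973 − y_svg.

Shape 1 is a cubic bezier drawn with `<path>`. Its stroke #008000 means cut at S880, F941. After flipping Y the toolpath is (102.2424,229.3988) → (119.6815,203.0420) → (149.6116,169.2160) → (165.1913,144.3362).

Shape 2 is a quadratic bezier drawn with `<path>`. Its stroke #ff8800 means engrave at S213, F2202. After flipping Y the toolpath is (31.5243,237.8924) → (121.6873,205.7463) → (196.4163,158.3000) → (255.7114,95.5534).

G21
G90
G0 X102.2424 Y229.3988
M3 S880
G1 X119.6815 Y203.0420 F941
G1 X149.6116 Y169.2160 F941
G1 X165.1913 Y144.3362 F941
M5
G0 X31.5243 Y237.8924
M3 S213
G1 X121.6873 Y205.7463 F2202
G1 X196.4163 Y158.3000 F2202
G1 X255.7114 Y95.5534 F2202
M5
G0 X0.0000 Y0.0000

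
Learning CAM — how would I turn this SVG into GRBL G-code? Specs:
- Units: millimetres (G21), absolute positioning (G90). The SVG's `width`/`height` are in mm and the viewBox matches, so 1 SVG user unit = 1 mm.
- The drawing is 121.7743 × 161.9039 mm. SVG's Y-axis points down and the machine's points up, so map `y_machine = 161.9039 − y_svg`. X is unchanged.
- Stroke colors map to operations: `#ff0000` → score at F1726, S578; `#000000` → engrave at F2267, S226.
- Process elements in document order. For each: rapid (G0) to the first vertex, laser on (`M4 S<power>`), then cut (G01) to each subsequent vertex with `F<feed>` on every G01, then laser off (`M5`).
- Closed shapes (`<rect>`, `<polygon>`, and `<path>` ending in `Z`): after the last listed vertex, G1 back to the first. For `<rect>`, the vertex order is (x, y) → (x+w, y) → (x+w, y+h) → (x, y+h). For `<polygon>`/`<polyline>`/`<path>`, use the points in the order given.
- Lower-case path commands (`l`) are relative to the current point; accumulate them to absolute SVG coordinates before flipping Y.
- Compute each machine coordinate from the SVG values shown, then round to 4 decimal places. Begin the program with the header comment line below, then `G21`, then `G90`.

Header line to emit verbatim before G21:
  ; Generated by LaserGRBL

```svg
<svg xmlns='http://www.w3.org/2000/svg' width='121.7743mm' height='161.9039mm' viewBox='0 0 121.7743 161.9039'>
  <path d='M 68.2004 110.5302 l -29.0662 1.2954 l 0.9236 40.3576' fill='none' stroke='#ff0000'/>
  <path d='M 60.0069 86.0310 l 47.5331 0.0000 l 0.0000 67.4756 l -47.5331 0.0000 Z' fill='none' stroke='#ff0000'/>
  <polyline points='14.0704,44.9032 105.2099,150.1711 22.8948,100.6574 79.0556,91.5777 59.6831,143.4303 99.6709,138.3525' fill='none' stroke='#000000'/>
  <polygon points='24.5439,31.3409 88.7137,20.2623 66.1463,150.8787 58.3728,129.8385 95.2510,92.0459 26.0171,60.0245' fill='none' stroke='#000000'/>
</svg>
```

1 u = 1 mm; y_m = 161.9039 − y.

[1] `<path>` open polyline, #ff0000→score S578 F1726: (68.2004,51.3737) → (39.1342,50.0783) → (40.0578,9.7207)

[2] `<path>` rectangle, #ff0000→score S578 F1726: (60.0069,75.8729) → (107.5400,75.8729) → (107.5400,8.3973) → (60.0069,8.3973) → (60.0069,75.8729) (closed)

[3] `<polyline>` open polyline, #000000→engrave S226 F2267: (14.0704,117.0007) → (105.2099,11.7328) → (22.8948,61.2465) → (79.0556,70.3262) → (59.6831,18.4736) → (99.6709,23.5514)

[4] `<polygon>` closed polygon, #000000→engrave S226 F2267: (24.5439,130.5630) → (88.7137,141.6416) → (66.1463,11.0252) → (58.3728,32.0654) → (95.2510,69.8580) → (26.0171,101.8794) → (24.5439,130.5630) (closed)

; Generated by LaserGRBL
G21
G90
G0 X68.2004 Y51.3737
M4 S578
G01 X39.1342 Y50.0783 F1726
G01 X40.0578 Y9.7207 F1726
M5
G0 X60.0069 Y75.8729
M4 S578
G01 X107.5400 Y75.8729 F1726
G01 X107.5400 Y8.3973 F1726
G01 X60.0069 Y8.3973 F1726
G01 X60.0069 Y75.8729 F1726
M5
G0 X14.0704 Y117.0007
M4 S226
G01 X105.2099 Y11.7328 F2267
G01 X22.8948 Y61.2465 F2267
G01 X79.0556 Y70.3262 F2267
G01 X59.6831 Y18.4736 F2267
G01 X99.6709 Y23.5514 F2267
M5
G0 X24.5439 Y130.5630
M4 S226
G01 X88.7137 Y141.6416 F2267
G01 X66.1463 Y11.0252 F2267
G01 X58.3728 Y32.0654 F2267
G01 X95.2510 Y69.8580 F2267
G01 X26.0171 Y101.8794 F2267
G01 X24.5439 Y130.5630 F2267
M5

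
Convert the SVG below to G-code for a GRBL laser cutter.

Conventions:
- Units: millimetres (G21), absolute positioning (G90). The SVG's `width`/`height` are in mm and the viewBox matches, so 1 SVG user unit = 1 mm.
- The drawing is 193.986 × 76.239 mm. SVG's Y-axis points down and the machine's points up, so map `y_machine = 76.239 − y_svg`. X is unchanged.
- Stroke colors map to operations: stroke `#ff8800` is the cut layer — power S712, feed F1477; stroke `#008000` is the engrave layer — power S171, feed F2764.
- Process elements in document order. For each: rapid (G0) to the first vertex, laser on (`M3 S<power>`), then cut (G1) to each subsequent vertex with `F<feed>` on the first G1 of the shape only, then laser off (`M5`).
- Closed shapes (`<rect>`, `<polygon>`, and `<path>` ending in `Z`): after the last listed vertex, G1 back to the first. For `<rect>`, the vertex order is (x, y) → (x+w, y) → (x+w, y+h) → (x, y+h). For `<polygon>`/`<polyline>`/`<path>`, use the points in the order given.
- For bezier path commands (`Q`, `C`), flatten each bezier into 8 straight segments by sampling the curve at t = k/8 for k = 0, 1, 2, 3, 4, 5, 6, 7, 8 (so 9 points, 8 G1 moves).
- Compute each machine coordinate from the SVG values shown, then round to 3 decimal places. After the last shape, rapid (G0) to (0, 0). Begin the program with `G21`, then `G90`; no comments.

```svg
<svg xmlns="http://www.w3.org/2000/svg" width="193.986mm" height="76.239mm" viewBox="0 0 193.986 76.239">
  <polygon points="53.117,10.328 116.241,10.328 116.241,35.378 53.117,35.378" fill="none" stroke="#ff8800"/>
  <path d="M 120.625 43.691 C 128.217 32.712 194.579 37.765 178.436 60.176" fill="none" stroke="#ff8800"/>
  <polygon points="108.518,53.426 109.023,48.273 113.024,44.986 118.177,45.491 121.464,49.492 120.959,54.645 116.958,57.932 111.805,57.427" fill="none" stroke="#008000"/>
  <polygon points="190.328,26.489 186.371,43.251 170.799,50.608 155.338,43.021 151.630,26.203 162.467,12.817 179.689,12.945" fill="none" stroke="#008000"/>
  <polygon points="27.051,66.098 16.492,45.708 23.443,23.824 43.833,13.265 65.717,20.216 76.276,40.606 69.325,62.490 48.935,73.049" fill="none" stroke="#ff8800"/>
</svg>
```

Since the viewBox matches the mm dimensions, user units are millimetres directly. The only transform is the Y-flip y_m = 76.239 − y_svg.

Shape 1 is a rectangle drawn with `<polygon>`. Its stroke #ff8800 means cut at S712, F1477. After flipping Y the toolpath is (53.117,65.911) → (116.241,65.911) → (116.241,40.861) → (53.117,40.861) → (53.117,65.911), returning to the start.

Shape 2 is a cubic bezier drawn with `<path>`. Its stroke #ff8800 means cut at S712, F1477. After flipping Y the toolpath is (120.625,32.548) → (125.951,35.911) → (135.131,37.756) → (146.510,38.066) → (158.431,36.827) → (169.240,34.022) → (177.281,29.637) → (180.898,23.656) → (178.436,16.063).

Shape 3 is a regular polygon drawn with `<polygon>`. Its stroke #008000 means engrave at S171, F2764. After flipping Y the toolpath is (108.518,22.813) → (109.023,27.966) → (113.024,31.253) → (118.177,30.748) → (121.464,26.747) → (120.959,21.594) → (116.958,18.307) → (111.805,18.812) → (108.518,22.813), returning to the start.

Shape 4 is a regular polygon drawn with `<polygon>`. Its stroke #008000 means engrave at S171, F2764. After flipping Y the toolpath is (190.328,49.750) → (186.371,32.988) → (170.799,25.631) → (155.338,33.218) → (151.630,50.036) → (162.467,63.422) → (179.689,63.294) → (190.328,49.750), returning to the start.

Shape 5 is a regular polygon drawn with `<polygon>`. Its stroke #ff8800 means cut at S712, F1477. After flipping Y the toolpath is (27.051,10.141) → (16.492,30.531) → (23.443,52.415) → (43.833,62.974) → (65.717,56.023) → (76.276,35.633) → (69.325,13.749) → (48.935,3.190) → (27.051,10.141), returning to the start.

G21
G90
G0 X53.117 Y65.911
M3 S712
G1 X116.241 Y65.911 F1477
G1 X116.241 Y40.861
G1 X53.117 Y40.861
G1 X53.117 Y65.911
M5
G0 X120.625 Y32.548
M3 S712
G1 X125.951 Y35.911 F1477
G1 X135.131 Y37.756
G1 X146.510 Y38.066
G1 X158.431 Y36.827
G1 X169.240 Y34.022
G1 X177.281 Y29.637
G1 X180.898 Y23.656
G1 X178.436 Y16.063
M5
G0 X108.518 Y22.813
M3 S171
G1 X109.023 Y27.966 F2764
G1 X113.024 Y31.253
G1 X118.177 Y30.748
G1 X121.464 Y26.747
G1 X120.959 Y21.594
G1 X116.958 Y18.307
G1 X111.805 Y18.812
G1 X108.518 Y22.813
M5
G0 X190.328 Y49.750
M3 S171
G1 X186.371 Y32.988 F2764
G1 X170.799 Y25.631
G1 X155.338 Y33.218
G1 X151.630 Y50.036
G1 X162.467 Y63.422
G1 X179.689 Y63.294
G1 X190.328 Y49.750
M5
G0 X27.051 Y10.141
M3 S712
G1 X16.492 Y30.531 F1477
G1 X23.443 Y52.415
G1 X43.833 Y62.974
G1 X65.717 Y56.023
G1 X76.276 Y35.633
G1 X69.325 Y13.749
G1 X48.935 Y3.190
G1 X27.051 Y10.141
M5
G0 X0.000 Y0.000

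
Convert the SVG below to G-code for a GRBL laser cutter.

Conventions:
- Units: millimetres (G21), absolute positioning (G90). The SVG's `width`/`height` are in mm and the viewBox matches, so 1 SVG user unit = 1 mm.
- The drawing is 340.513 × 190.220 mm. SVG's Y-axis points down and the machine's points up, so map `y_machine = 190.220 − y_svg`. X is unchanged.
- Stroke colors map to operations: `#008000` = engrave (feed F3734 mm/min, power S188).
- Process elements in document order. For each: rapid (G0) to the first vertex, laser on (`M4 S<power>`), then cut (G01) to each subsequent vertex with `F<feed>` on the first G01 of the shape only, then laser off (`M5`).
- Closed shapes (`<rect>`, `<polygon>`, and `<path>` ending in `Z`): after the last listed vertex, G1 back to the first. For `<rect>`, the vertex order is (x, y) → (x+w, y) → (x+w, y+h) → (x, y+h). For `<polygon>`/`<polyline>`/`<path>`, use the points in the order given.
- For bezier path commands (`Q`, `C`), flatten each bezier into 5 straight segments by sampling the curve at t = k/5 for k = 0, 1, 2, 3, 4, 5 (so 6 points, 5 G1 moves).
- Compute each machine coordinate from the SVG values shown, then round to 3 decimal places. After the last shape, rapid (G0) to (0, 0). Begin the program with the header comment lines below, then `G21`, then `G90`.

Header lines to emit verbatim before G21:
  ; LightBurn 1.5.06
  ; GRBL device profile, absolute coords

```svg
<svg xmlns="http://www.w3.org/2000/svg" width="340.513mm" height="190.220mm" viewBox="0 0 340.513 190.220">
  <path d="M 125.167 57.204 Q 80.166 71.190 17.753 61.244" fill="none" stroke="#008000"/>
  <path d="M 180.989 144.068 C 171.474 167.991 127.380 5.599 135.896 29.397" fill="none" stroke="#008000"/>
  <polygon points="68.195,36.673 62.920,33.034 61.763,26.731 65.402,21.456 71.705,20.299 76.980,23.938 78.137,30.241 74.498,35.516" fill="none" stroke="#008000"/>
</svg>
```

; LightBurn 1.5.06
; GRBL device profile, absolute coords
G21
G90
G0 X125.167 Y133.016
M4 S188
G01 X106.470 Y128.379 F3734
G01 X86.380 Y125.656
G01 X64.897 Y124.848
G01 X42.022 Y125.955
G01 X17.753 Y128.976
M5
G0 X180.989 Y46.152
M4 S188
G01 X171.828 Y51.176 F3734
G01 X158.553 Y83.035
G01 X145.350 Y123.850
G01 X136.402 Y155.739
G01 X135.896 Y160.823
M5
G0 X68.195 Y153.547
M4 S188
G01 X62.920 Y157.186 F3734
G01 X61.763 Y163.489
G01 X65.402 Y168.764
G01 X71.705 Y169.921
G01 X76.980 Y166.282
G01 X78.137 Y159.979
G01 X74.498 Y154.704
G01 X68.195 Y153.547
M5
G0 X0.000 Y0.000

Since the viewBox matches the mm dimensions, user units are millimetres directly. The only transform is the Y-flip y_m = 190.220 − y_svg.

Shape 1 is a quadratic bezier drawn with `<path>`. Its stroke #008000 means engrave at S188, F3734. After flipping Y the toolpath is (125.167,133.016) → (106.470,128.379) → (86.380,125.656) → (64.897,124.848) → (42.022,125.955) → (17.753,128.976).

Shape 2 is a cubic bezier drawn with `<path>`. Its stroke #008000 means engrave at S188, F3734. After flipping Y the toolpath is (180.989,46.152) → (171.828,51.176) → (158.553,83.035) → (145.350,123.850) → (136.402,155.739) → (135.896,160.823).

Shape 3 is a regular polygon drawn with `<polygon>`. Its stroke #008000 means engrave at S188, F3734. After flipping Y the toolpath is (68.195,153.547) → (62.920,157.186) → (61.763,163.489) → (65.402,168.764) → (71.705,169.921) → (76.980,166.282) → (78.137,159.979) → (74.498,154.704) → (68.195,153.547), returning to the start.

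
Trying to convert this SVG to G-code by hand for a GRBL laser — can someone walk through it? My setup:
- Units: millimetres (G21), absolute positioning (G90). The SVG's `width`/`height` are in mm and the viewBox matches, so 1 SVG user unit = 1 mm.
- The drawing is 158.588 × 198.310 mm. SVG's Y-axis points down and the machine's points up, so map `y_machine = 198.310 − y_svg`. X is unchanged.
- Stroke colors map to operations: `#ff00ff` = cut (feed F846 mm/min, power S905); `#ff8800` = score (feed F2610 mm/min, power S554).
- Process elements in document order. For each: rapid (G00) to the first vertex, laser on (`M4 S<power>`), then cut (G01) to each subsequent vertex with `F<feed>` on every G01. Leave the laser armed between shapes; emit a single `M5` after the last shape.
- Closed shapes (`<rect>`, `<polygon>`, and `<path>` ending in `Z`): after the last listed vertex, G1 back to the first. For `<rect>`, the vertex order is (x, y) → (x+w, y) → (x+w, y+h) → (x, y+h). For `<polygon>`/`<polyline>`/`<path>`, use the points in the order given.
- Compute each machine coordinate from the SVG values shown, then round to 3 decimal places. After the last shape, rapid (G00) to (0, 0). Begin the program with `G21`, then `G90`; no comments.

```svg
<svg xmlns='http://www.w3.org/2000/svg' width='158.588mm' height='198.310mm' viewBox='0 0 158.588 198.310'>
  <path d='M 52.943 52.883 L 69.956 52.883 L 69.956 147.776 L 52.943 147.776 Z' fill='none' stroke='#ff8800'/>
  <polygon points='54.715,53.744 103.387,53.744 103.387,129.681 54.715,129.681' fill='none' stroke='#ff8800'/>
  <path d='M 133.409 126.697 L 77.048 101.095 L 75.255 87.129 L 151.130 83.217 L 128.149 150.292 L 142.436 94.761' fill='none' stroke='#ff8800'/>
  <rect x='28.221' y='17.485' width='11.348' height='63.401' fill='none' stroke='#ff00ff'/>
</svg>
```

Since the viewBox matches the mm dimensions, user units are millimetres directly. The only transform is the Y-flip y_m = 198.310 − y_svg.

Shape 1 is a rectangle drawn with `<path>`. Its stroke #ff8800 means score at S554, F2610. After flipping Y the toolpath is (52.943,145.427) → (69.956,145.427) → (69.956,50.534) → (52.943,50.534) → (52.943,145.427), returning to the start.

Shape 2 is a rectangle drawn with `<polygon>`. Its stroke #ff8800 means score at S554, F2610. After flipping Y the toolpath is (54.715,144.566) → (103.387,144.566) → (103.387,68.629) → (54.715,68.629) → (54.715,144.566), returning to the start.

Shape 3 is a open polyline drawn with `<path>`. Its stroke #ff8800 means score at S554, F2610. After flipping Y the toolpath is (133.409,71.613) → (77.048,97.215) → (75.255,111.181) → (151.130,115.093) → (128.149,48.018) → (142.436,103.549).

Shape 4 is a rectangle drawn with `<rect>`. Its stroke #ff00ff means cut at S905, F846. After flipping Y the toolpath is (28.221,180.825) → (39.569,180.825) → (39.569,117.424) → (28.221,117.424) → (28.221,180.825), returning to the start.

G21
G90
G00 X52.943 Y145.427
M4 S554
G01 X69.956 Y145.427 F2610
G01 X69.956 Y50.534 F2610
G01 X52.943 Y50.534 F2610
G01 X52.943 Y145.427 F2610
G00 X54.715 Y144.566
M4 S554
G01 X103.387 Y144.566 F2610
G01 X103.387 Y68.629 F2610
G01 X54.715 Y68.629 F2610
G01 X54.715 Y144.566 F2610
G00 X133.409 Y71.613
M4 S554
G01 X77.048 Y97.215 F2610
G01 X75.255 Y111.181 F2610
G01 X151.130 Y115.093 F2610
G01 X128.149 Y48.018 F2610
G01 X142.436 Y103.549 F2610
G00 X28.221 Y180.825
M4 S905
G01 X39.569 Y180.825 F846
G01 X39.569 Y117.424 F846
G01 X28.221 Y117.424 F846
G01 X28.221 Y180.825 F846
M5
G00 X0.000 Y0.000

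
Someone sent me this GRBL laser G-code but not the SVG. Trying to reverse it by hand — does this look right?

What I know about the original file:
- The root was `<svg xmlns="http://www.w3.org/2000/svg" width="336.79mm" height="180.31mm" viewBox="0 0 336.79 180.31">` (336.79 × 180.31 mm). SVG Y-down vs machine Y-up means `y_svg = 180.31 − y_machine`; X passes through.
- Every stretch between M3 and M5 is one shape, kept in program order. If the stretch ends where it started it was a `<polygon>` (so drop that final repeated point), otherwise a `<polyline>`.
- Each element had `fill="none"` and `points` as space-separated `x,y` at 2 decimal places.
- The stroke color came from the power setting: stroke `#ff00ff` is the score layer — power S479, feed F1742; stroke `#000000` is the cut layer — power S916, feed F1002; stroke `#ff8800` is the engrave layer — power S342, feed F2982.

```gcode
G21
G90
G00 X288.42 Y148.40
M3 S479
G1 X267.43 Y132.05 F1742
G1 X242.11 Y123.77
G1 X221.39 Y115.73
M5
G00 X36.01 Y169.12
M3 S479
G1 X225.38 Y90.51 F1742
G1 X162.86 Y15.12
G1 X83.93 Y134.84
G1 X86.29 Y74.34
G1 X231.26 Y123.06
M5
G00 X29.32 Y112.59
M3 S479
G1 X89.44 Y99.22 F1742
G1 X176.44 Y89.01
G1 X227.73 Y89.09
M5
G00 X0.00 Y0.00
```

Machine Y-up, SVG Y-down with viewBox height 180.31, so y_svg = 180.31 − y_machine; X carries over. Every run uses S479, so all elements get stroke `#ff00ff` (score).

Run 1: The run is open, so emit a `<polyline>` with points (Y-flipped): 288.42,31.91 267.43,48.26 242.11,56.54 221.39,64.58.

Run 2: The run is open, so emit a `<polyline>` with points (Y-flipped): 36.01,11.19 225.38,89.80 162.86,165.19 83.93,45.47 86.29,105.97 231.26,57.25.

Run 3: The run is open, so emit a `<polyline>` with points (Y-flipped): 29.32,67.72 89.44,81.09 176.44,91.30 227.73,91.22.

<svg xmlns="http://www.w3.org/2000/svg" width="336.79mm" height="180.31mm" viewBox="0 0 336.79 180.31">
  <polyline points="288.42,31.91 267.43,48.26 242.11,56.54 221.39,64.58" fill="none" stroke="#ff00ff"/>
  <polyline points="36.01,11.19 225.38,89.80 162.86,165.19 83.93,45.47 86.29,105.97 231.26,57.25" fill="none" stroke="#ff00ff"/>
  <polyline points="29.32,67.72 89.44,81.09 176.44,91.30 227.73,91.22" fill="none" stroke="#ff00ff"/>
</svg>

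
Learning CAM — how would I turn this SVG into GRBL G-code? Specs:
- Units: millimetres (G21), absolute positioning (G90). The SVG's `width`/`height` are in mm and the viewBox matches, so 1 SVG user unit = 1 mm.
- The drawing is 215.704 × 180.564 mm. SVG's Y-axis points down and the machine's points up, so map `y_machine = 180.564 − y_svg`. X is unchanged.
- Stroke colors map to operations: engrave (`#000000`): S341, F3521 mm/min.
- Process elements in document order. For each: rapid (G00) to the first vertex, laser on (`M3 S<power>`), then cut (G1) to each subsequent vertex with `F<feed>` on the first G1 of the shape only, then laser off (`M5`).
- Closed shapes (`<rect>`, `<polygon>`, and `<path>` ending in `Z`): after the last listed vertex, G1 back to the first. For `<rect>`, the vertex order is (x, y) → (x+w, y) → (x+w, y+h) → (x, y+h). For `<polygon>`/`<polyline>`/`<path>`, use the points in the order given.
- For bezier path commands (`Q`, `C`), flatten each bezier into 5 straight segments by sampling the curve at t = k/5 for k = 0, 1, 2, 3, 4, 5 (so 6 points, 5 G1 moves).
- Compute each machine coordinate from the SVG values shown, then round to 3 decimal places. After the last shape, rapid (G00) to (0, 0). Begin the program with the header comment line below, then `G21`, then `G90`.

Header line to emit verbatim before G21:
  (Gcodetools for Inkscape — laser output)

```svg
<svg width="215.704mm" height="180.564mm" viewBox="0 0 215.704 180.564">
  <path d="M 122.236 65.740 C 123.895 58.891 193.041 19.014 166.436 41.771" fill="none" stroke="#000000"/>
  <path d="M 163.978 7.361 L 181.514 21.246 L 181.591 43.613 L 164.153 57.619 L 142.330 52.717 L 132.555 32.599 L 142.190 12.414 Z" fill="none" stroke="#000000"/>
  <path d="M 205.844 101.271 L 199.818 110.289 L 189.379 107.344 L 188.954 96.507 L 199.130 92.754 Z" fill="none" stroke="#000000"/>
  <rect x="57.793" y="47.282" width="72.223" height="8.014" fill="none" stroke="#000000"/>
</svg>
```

(Gcodetools for Inkscape — laser output)
G21
G90
G00 X122.236 Y114.824
M3 S341
G1 X130.024 Y122.131 F3521
G1 X146.173 Y132.774
G1 X162.849 Y142.159
G1 X172.215 Y145.696
G1 X166.436 Y138.793
M5
G00 X163.978 Y173.203
M3 S341
G1 X181.514 Y159.318 F3521
G1 X181.591 Y136.951
G1 X164.153 Y122.945
G1 X142.330 Y127.847
G1 X132.555 Y147.965
G1 X142.190 Y168.150
G1 X163.978 Y173.203
M5
G00 X205.844 Y79.293
M3 S341
G1 X199.818 Y70.275 F3521
G1 X189.379 Y73.220
G1 X188.954 Y84.057
G1 X199.130 Y87.810
G1 X205.844 Y79.293
M5
G00 X57.793 Y133.282
M3 S341
G1 X130.016 Y133.282 F3521
G1 X130.016 Y125.268
G1 X57.793 Y125.268
G1 X57.793 Y133.282
M5
G00 X0.000 Y0.000

1 u = 1 mm; y_m = 180.564 − y.

[1] `<path>` cubic bezier, #000000→engrave S341 F3521: (122.236,114.824) → (130.024,122.131) → (146.173,132.774) → (162.849,142.159) → (172.215,145.696) → (166.436,138.793)

[2] `<path>` regular polygon, #000000→engrave S341 F3521: (163.978,173.203) → (181.514,159.318) → (181.591,136.951) → (164.153,122.945) → (142.330,127.847) → (132.555,147.965) → (142.190,168.150) → (163.978,173.203) (closed)

[3] `<path>` regular polygon, #000000→engrave S341 F3521: (205.844,79.293) → (199.818,70.275) → (189.379,73.220) → (188.954,84.057) → (199.130,87.810) → (205.844,79.293) (closed)

[4] `<rect>` rectangle, #000000→engrave S341 F3521: (57.793,133.282) → (130.016,133.282) → (130.016,125.268) → (57.793,125.268) → (57.793,133.282) (closed)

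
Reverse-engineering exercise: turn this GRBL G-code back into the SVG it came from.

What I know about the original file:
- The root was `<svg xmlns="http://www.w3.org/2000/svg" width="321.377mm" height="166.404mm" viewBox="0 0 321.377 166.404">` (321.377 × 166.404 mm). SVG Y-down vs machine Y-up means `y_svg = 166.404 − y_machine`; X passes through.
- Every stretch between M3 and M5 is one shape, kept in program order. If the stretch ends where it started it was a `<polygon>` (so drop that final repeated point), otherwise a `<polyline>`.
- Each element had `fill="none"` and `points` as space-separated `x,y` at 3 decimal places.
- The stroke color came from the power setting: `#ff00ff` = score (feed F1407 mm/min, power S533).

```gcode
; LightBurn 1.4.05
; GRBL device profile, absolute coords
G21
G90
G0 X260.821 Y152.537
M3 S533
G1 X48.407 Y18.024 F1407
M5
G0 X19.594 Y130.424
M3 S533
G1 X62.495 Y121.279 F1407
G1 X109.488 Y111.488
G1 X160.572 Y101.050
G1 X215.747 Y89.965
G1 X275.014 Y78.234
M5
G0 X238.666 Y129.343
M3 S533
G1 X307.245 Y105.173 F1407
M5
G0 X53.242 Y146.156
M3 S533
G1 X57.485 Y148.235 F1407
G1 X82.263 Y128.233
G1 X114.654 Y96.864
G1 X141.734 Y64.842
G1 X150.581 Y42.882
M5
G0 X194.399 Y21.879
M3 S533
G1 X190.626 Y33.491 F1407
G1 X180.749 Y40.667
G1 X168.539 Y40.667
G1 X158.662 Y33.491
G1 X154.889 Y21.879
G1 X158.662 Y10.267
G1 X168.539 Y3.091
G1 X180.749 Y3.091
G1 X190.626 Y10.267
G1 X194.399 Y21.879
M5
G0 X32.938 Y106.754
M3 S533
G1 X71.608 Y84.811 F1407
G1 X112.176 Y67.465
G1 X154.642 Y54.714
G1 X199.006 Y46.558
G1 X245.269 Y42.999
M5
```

Machine Y-up, SVG Y-down with viewBox height 166.404, so y_svg = 166.404 − y_machine; X carries over. Every run uses S533, so all elements get stroke `#ff00ff` (score).

Run 1: The run is open, so emit a `<polyline>` with points (Y-flipped): 260.821,13.867 48.407,148.380.

Run 2: The run is open, so emit a `<polyline>` with points (Y-flipped): 19.594,35.980 62.495,45.125 109.488,54.916 160.572,65.354 215.747,76.439 275.014,88.170.

Run 3: The run is open, so emit a `<polyline>` with points (Y-flipped): 238.666,37.061 307.245,61.231.

Run 4: The run is open, so emit a `<polyline>` with points (Y-flipped): 53.242,20.248 57.485,18.169 82.263,38.171 114.654,69.540 141.734,101.562 150.581,123.522.

Run 5: The run returns to its start, so emit a `<polygon>` with points (Y-flipped): 194.399,144.525 190.626,132.913 180.749,125.737 168.539,125.737 158.662,132.913 154.889,144.525 158.662,156.137 168.539,163.313 180.749,163.313 190.626,156.137.

Run 6: The run is open, so emit a `<polyline>` with points (Y-flipped): 32.938,59.650 71.608,81.593 112.176,98.939 154.642,111.690 199.006,119.846 245.269,123.405.

<svg xmlns="http://www.w3.org/2000/svg" width="321.377mm" height="166.404mm" viewBox="0 0 321.377 166.404">
  <polyline points="260.821,13.867 48.407,148.380" fill="none" stroke="#ff00ff"/>
  <polyline points="19.594,35.980 62.495,45.125 109.488,54.916 160.572,65.354 215.747,76.439 275.014,88.170" fill="none" stroke="#ff00ff"/>
  <polyline points="238.666,37.061 307.245,61.231" fill="none" stroke="#ff00ff"/>
  <polyline points="53.242,20.248 57.485,18.169 82.263,38.171 114.654,69.540 141.734,101.562 150.581,123.522" fill="none" stroke="#ff00ff"/>
  <polygon points="194.399,144.525 190.626,132.913 180.749,125.737 168.539,125.737 158.662,132.913 154.889,144.525 158.662,156.137 168.539,163.313 180.749,163.313 190.626,156.137" fill="none" stroke="#ff00ff"/>
  <polyline points="32.938,59.650 71.608,81.593 112.176,98.939 154.642,111.690 199.006,119.846 245.269,123.405" fill="none" stroke="#ff00ff"/>
</svg>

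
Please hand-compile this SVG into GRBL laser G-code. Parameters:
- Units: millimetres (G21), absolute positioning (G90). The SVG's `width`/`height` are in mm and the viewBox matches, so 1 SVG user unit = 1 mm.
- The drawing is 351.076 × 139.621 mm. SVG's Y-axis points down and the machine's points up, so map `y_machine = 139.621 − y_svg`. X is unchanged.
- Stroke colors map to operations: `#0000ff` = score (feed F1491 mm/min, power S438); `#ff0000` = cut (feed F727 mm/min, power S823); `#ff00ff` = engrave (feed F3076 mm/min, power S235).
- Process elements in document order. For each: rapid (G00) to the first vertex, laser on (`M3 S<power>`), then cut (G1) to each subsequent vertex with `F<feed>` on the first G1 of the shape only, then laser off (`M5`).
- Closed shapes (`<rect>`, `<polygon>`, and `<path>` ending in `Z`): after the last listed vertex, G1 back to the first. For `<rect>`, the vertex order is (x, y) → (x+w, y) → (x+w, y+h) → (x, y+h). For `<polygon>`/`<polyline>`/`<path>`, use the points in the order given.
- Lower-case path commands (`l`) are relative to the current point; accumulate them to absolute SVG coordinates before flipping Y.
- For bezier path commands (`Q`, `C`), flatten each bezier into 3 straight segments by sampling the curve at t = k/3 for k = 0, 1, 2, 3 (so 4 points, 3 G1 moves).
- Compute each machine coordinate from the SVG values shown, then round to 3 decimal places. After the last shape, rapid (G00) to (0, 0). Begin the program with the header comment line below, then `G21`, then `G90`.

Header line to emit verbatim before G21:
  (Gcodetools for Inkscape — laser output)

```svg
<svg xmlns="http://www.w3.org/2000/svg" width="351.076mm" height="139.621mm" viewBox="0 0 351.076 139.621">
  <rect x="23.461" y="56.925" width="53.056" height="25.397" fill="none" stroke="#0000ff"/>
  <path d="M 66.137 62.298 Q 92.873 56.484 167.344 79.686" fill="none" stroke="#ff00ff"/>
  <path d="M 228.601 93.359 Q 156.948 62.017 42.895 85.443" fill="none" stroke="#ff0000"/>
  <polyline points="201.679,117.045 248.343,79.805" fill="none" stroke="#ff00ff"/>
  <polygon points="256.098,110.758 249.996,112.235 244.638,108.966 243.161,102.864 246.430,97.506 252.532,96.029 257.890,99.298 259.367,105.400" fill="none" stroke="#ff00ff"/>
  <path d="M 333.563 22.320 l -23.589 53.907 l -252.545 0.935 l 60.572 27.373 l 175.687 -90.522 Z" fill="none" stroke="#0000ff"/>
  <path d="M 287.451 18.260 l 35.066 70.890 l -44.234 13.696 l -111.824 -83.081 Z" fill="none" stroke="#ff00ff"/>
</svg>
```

(Gcodetools for Inkscape — laser output)
G21
G90
G00 X23.461 Y82.696
M3 S438
G1 X76.517 Y82.696 F1491
G1 X76.517 Y57.299
G1 X23.461 Y57.299
G1 X23.461 Y82.696
M5
G00 X66.137 Y77.323
M3 S235
G1 X89.265 Y77.975 F3076
G1 X123.001 Y72.179
G1 X167.344 Y59.935
M5
G00 X228.601 Y46.262
M3 S823
G1 X176.121 Y61.071 F727
G1 X114.219 Y63.710
G1 X42.895 Y54.178
M5
G00 X201.679 Y22.576
M3 S235
G1 X248.343 Y59.816 F3076
M5
G00 X256.098 Y28.863
M3 S235
G1 X249.996 Y27.386 F3076
G1 X244.638 Y30.655
G1 X243.161 Y36.757
G1 X246.430 Y42.115
G1 X252.532 Y43.592
G1 X257.890 Y40.323
G1 X259.367 Y34.221
G1 X256.098 Y28.863
M5
G00 X333.563 Y117.301
M3 S438
G1 X309.974 Y63.394 F1491
G1 X57.429 Y62.459
G1 X118.001 Y35.086
G1 X293.688 Y125.608
G1 X333.563 Y117.301
M5
G00 X287.451 Y121.361
M3 S235
G1 X322.517 Y50.471 F3076
G1 X278.283 Y36.775
G1 X166.459 Y119.856
G1 X287.451 Y121.361
M5
G00 X0.000 Y0.000

1 u = 1 mm; y_m = 139.621 − y.

[1] `<rect>` rectangle, #0000ff→score S438 F1491: (23.461,82.696) → (76.517,82.696) → (76.517,57.299) → (23.461,57.299) → (23.461,82.696) (closed)

[2] `<path>` quadratic bezier, #ff00ff→engrave S235 F3076: (66.137,77.323) → (89.265,77.975) → (123.001,72.179) → (167.344,59.935)

[3] `<path>` quadratic bezier, #ff0000→cut S823 F727: (228.601,46.262) → (176.121,61.071) → (114.219,63.710) → (42.895,54.178)

[4] `<polyline>` line segment, #ff00ff→engrave S235 F3076: (201.679,22.576) → (248.343,59.816)

[5] `<polygon>` regular polygon, #ff00ff→engrave S235 F3076: (256.098,28.863) → (249.996,27.386) → (244.638,30.655) → (243.161,36.757) → (246.430,42.115) → (252.532,43.592) → (257.890,40.323) → (259.367,34.221) → (256.098,28.863) (closed)

[6] `<path>` closed polygon, #0000ff→score S438 F1491: (333.563,117.301) → (309.974,63.394) → (57.429,62.459) → (118.001,35.086) → (293.688,125.608) → (333.563,117.301) (closed)

[7] `<path>` closed polygon, #ff00ff→engrave S235 F3076: (287.451,121.361) → (322.517,50.471) → (278.283,36.775) → (166.459,119.856) → (287.451,121.361) (closed)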